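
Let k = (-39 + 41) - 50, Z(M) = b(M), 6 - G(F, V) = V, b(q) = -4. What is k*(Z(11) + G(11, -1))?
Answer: -144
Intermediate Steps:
G(F, V) = 6 - V
Z(M) = -4
k = -48 (k = 2 - 50 = -48)
k*(Z(11) + G(11, -1)) = -48*(-4 + (6 - 1*(-1))) = -48*(-4 + (6 + 1)) = -48*(-4 + 7) = -48*3 = -144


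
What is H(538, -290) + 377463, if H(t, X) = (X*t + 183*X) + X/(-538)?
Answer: 45292482/269 ≈ 1.6837e+5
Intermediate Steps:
H(t, X) = 98453*X/538 + X*t (H(t, X) = (183*X + X*t) + X*(-1/538) = (183*X + X*t) - X/538 = 98453*X/538 + X*t)
H(538, -290) + 377463 = (1/538)*(-290)*(98453 + 538*538) + 377463 = (1/538)*(-290)*(98453 + 289444) + 377463 = (1/538)*(-290)*387897 + 377463 = -56245065/269 + 377463 = 45292482/269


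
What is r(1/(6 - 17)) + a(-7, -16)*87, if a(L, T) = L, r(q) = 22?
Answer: -587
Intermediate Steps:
r(1/(6 - 17)) + a(-7, -16)*87 = 22 - 7*87 = 22 - 609 = -587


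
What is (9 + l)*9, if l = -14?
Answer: -45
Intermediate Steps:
(9 + l)*9 = (9 - 14)*9 = -5*9 = -45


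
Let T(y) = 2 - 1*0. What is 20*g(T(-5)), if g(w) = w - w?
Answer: 0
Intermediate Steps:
T(y) = 2 (T(y) = 2 + 0 = 2)
g(w) = 0
20*g(T(-5)) = 20*0 = 0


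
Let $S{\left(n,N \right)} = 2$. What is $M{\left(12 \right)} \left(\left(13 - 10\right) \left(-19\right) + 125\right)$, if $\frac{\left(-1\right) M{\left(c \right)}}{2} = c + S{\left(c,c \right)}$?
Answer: $-1904$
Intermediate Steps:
$M{\left(c \right)} = -4 - 2 c$ ($M{\left(c \right)} = - 2 \left(c + 2\right) = - 2 \left(2 + c\right) = -4 - 2 c$)
$M{\left(12 \right)} \left(\left(13 - 10\right) \left(-19\right) + 125\right) = \left(-4 - 24\right) \left(\left(13 - 10\right) \left(-19\right) + 125\right) = \left(-4 - 24\right) \left(3 \left(-19\right) + 125\right) = - 28 \left(-57 + 125\right) = \left(-28\right) 68 = -1904$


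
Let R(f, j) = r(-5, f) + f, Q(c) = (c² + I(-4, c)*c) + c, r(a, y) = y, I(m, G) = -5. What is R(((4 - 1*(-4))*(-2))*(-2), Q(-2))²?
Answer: 4096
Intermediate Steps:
Q(c) = c² - 4*c (Q(c) = (c² - 5*c) + c = c² - 4*c)
R(f, j) = 2*f (R(f, j) = f + f = 2*f)
R(((4 - 1*(-4))*(-2))*(-2), Q(-2))² = (2*(((4 - 1*(-4))*(-2))*(-2)))² = (2*(((4 + 4)*(-2))*(-2)))² = (2*((8*(-2))*(-2)))² = (2*(-16*(-2)))² = (2*32)² = 64² = 4096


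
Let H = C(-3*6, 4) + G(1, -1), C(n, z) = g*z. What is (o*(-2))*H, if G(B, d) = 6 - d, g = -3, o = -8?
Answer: -80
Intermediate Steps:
C(n, z) = -3*z
H = -5 (H = -3*4 + (6 - 1*(-1)) = -12 + (6 + 1) = -12 + 7 = -5)
(o*(-2))*H = -8*(-2)*(-5) = 16*(-5) = -80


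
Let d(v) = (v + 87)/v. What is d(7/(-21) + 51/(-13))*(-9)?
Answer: 29043/166 ≈ 174.96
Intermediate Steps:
d(v) = (87 + v)/v
d(7/(-21) + 51/(-13))*(-9) = ((87 + (7/(-21) + 51/(-13)))/(7/(-21) + 51/(-13)))*(-9) = ((87 + (7*(-1/21) + 51*(-1/13)))/(7*(-1/21) + 51*(-1/13)))*(-9) = ((87 + (-⅓ - 51/13))/(-⅓ - 51/13))*(-9) = ((87 - 166/39)/(-166/39))*(-9) = -39/166*3227/39*(-9) = -3227/166*(-9) = 29043/166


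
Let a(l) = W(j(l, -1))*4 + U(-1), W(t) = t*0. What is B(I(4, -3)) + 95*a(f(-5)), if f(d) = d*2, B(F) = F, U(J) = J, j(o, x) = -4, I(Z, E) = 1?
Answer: -94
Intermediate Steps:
W(t) = 0
f(d) = 2*d
a(l) = -1 (a(l) = 0*4 - 1 = 0 - 1 = -1)
B(I(4, -3)) + 95*a(f(-5)) = 1 + 95*(-1) = 1 - 95 = -94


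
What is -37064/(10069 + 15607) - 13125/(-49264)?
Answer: -372230849/316225616 ≈ -1.1771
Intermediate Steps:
-37064/(10069 + 15607) - 13125/(-49264) = -37064/25676 - 13125*(-1/49264) = -37064*1/25676 + 13125/49264 = -9266/6419 + 13125/49264 = -372230849/316225616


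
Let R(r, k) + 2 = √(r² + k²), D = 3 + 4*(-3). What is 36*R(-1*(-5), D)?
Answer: -72 + 36*√106 ≈ 298.64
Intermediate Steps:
D = -9 (D = 3 - 12 = -9)
R(r, k) = -2 + √(k² + r²) (R(r, k) = -2 + √(r² + k²) = -2 + √(k² + r²))
36*R(-1*(-5), D) = 36*(-2 + √((-9)² + (-1*(-5))²)) = 36*(-2 + √(81 + 5²)) = 36*(-2 + √(81 + 25)) = 36*(-2 + √106) = -72 + 36*√106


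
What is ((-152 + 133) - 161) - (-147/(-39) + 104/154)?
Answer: -184629/1001 ≈ -184.44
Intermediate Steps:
((-152 + 133) - 161) - (-147/(-39) + 104/154) = (-19 - 161) - (-147*(-1/39) + 104*(1/154)) = -180 - (49/13 + 52/77) = -180 - 1*4449/1001 = -180 - 4449/1001 = -184629/1001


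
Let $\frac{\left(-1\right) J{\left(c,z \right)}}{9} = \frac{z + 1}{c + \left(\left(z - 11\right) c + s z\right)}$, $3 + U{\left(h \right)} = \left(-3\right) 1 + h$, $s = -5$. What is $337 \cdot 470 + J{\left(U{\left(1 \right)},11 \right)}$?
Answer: $\frac{791959}{5} \approx 1.5839 \cdot 10^{5}$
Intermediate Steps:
$U{\left(h \right)} = -6 + h$ ($U{\left(h \right)} = -3 + \left(\left(-3\right) 1 + h\right) = -3 + \left(-3 + h\right) = -6 + h$)
$J{\left(c,z \right)} = - \frac{9 \left(1 + z\right)}{c - 5 z + c \left(-11 + z\right)}$ ($J{\left(c,z \right)} = - 9 \frac{z + 1}{c + \left(\left(z - 11\right) c - 5 z\right)} = - 9 \frac{1 + z}{c + \left(\left(-11 + z\right) c - 5 z\right)} = - 9 \frac{1 + z}{c + \left(c \left(-11 + z\right) - 5 z\right)} = - 9 \frac{1 + z}{c + \left(- 5 z + c \left(-11 + z\right)\right)} = - 9 \frac{1 + z}{c - 5 z + c \left(-11 + z\right)} = - \frac{9 \left(1 + z\right)}{c - 5 z + c \left(-11 + z\right)}$)
$337 \cdot 470 + J{\left(U{\left(1 \right)},11 \right)} = 337 \cdot 470 + \frac{9 \left(1 + 11\right)}{5 \cdot 11 + 10 \left(-6 + 1\right) - \left(-6 + 1\right) 11} = 158390 + 9 \frac{1}{55 + 10 \left(-5\right) - \left(-5\right) 11} \cdot 12 = 158390 + 9 \frac{1}{55 - 50 + 55} \cdot 12 = 158390 + 9 \cdot \frac{1}{60} \cdot 12 = 158390 + \frac{9}{5} = \frac{791959}{5}$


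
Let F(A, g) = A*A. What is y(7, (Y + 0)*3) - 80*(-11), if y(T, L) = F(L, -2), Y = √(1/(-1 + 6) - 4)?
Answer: 4229/5 ≈ 845.80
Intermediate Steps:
Y = I*√95/5 (Y = √(1/5 - 4) = √(⅕ - 4) = √(-19/5) = I*√95/5 ≈ 1.9494*I)
F(A, g) = A²
y(T, L) = L²
y(7, (Y + 0)*3) - 80*(-11) = ((I*√95/5 + 0)*3)² - 80*(-11) = ((I*√95/5)*3)² + 880 = (3*I*√95/5)² + 880 = -171/5 + 880 = 4229/5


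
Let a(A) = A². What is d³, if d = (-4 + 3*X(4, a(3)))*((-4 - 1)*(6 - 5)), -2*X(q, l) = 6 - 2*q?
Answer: 125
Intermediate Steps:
X(q, l) = -3 + q (X(q, l) = -(6 - 2*q)/2 = -3 + q)
d = 5 (d = (-4 + 3*(-3 + 4))*((-4 - 1)*(6 - 5)) = (-4 + 3*1)*(-5*1) = (-4 + 3)*(-5) = -1*(-5) = 5)
d³ = 5³ = 125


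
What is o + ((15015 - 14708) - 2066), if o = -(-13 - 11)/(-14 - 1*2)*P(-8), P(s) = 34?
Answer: -1810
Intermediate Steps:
o = -51 (o = -(-13 - 11)/(-14 - 1*2)*34 = -(-24/(-14 - 2))*34 = -(-24/(-16))*34 = -(-24*(-1/16))*34 = -3*34/2 = -1*51 = -51)
o + ((15015 - 14708) - 2066) = -51 + ((15015 - 14708) - 2066) = -51 + (307 - 2066) = -51 - 1759 = -1810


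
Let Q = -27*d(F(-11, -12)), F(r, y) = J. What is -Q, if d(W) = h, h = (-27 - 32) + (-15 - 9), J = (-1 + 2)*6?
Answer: -2241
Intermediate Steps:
J = 6 (J = 1*6 = 6)
F(r, y) = 6
h = -83 (h = -59 - 24 = -83)
d(W) = -83
Q = 2241 (Q = -27*(-83) = 2241)
-Q = -1*2241 = -2241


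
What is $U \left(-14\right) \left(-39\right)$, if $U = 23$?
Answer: $12558$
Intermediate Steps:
$U \left(-14\right) \left(-39\right) = 23 \left(-14\right) \left(-39\right) = \left(-322\right) \left(-39\right) = 12558$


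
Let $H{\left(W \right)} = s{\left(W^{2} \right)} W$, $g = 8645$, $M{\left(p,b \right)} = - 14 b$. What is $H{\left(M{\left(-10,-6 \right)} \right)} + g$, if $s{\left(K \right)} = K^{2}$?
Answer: $4182128069$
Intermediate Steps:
$H{\left(W \right)} = W^{5}$ ($H{\left(W \right)} = \left(W^{2}\right)^{2} W = W^{4} W = W^{5}$)
$H{\left(M{\left(-10,-6 \right)} \right)} + g = \left(\left(-14\right) \left(-6\right)\right)^{5} + 8645 = 84^{5} + 8645 = 4182119424 + 8645 = 4182128069$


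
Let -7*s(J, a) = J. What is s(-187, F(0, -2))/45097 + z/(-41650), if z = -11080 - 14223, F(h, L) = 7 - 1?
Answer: 1142202041/1878290050 ≈ 0.60811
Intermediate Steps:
F(h, L) = 6
z = -25303
s(J, a) = -J/7
s(-187, F(0, -2))/45097 + z/(-41650) = -⅐*(-187)/45097 - 25303/(-41650) = (187/7)*(1/45097) - 25303*(-1/41650) = 187/315679 + 25303/41650 = 1142202041/1878290050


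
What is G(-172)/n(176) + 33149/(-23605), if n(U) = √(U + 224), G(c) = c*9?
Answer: -1860176/23605 ≈ -78.804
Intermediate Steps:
G(c) = 9*c
n(U) = √(224 + U)
G(-172)/n(176) + 33149/(-23605) = (9*(-172))/(√(224 + 176)) + 33149/(-23605) = -1548/(√400) + 33149*(-1/23605) = -1548/20 - 33149/23605 = -1548*1/20 - 33149/23605 = -387/5 - 33149/23605 = -1860176/23605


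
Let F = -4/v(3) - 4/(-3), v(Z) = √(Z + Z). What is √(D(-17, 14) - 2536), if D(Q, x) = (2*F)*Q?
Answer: 2*√(-5808 + 51*√6)/3 ≈ 50.257*I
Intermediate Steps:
v(Z) = √2*√Z (v(Z) = √(2*Z) = √2*√Z)
F = 4/3 - 2*√6/3 (F = -4*√6/6 - 4/(-3) = -4*√6/6 - 4*(-⅓) = -2*√6/3 + 4/3 = 4/3 - 2*√6/3 ≈ -0.29966)
D(Q, x) = Q*(8/3 - 4*√6/3) (D(Q, x) = (2*(4/3 - 2*√6/3))*Q = (8/3 - 4*√6/3)*Q = Q*(8/3 - 4*√6/3))
√(D(-17, 14) - 2536) = √((4/3)*(-17)*(2 - √6) - 2536) = √((-136/3 + 68*√6/3) - 2536) = √(-7744/3 + 68*√6/3)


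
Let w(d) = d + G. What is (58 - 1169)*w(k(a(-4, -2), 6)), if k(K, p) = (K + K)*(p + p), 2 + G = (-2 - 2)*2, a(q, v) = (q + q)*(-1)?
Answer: -202202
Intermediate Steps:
a(q, v) = -2*q (a(q, v) = (2*q)*(-1) = -2*q)
G = -10 (G = -2 + (-2 - 2)*2 = -2 - 4*2 = -2 - 8 = -10)
k(K, p) = 4*K*p (k(K, p) = (2*K)*(2*p) = 4*K*p)
w(d) = -10 + d (w(d) = d - 10 = -10 + d)
(58 - 1169)*w(k(a(-4, -2), 6)) = (58 - 1169)*(-10 + 4*(-2*(-4))*6) = -1111*(-10 + 4*8*6) = -1111*(-10 + 192) = -1111*182 = -202202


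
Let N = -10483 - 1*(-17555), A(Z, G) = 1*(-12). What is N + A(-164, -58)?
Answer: 7060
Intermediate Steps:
A(Z, G) = -12
N = 7072 (N = -10483 + 17555 = 7072)
N + A(-164, -58) = 7072 - 12 = 7060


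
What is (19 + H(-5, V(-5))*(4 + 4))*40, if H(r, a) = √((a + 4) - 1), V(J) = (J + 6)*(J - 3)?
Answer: 760 + 320*I*√5 ≈ 760.0 + 715.54*I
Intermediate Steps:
V(J) = (-3 + J)*(6 + J) (V(J) = (6 + J)*(-3 + J) = (-3 + J)*(6 + J))
H(r, a) = √(3 + a) (H(r, a) = √((4 + a) - 1) = √(3 + a))
(19 + H(-5, V(-5))*(4 + 4))*40 = (19 + √(3 + (-18 + (-5)² + 3*(-5)))*(4 + 4))*40 = (19 + √(3 + (-18 + 25 - 15))*8)*40 = (19 + √(3 - 8)*8)*40 = (19 + √(-5)*8)*40 = (19 + (I*√5)*8)*40 = (19 + 8*I*√5)*40 = 760 + 320*I*√5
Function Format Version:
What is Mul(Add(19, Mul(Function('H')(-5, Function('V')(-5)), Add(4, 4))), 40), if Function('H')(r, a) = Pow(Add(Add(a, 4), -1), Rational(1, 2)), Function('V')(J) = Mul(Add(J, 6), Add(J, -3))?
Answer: Add(760, Mul(320, I, Pow(5, Rational(1, 2)))) ≈ Add(760.00, Mul(715.54, I))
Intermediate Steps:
Function('V')(J) = Mul(Add(-3, J), Add(6, J)) (Function('V')(J) = Mul(Add(6, J), Add(-3, J)) = Mul(Add(-3, J), Add(6, J)))
Function('H')(r, a) = Pow(Add(3, a), Rational(1, 2)) (Function('H')(r, a) = Pow(Add(Add(4, a), -1), Rational(1, 2)) = Pow(Add(3, a), Rational(1, 2)))
Mul(Add(19, Mul(Function('H')(-5, Function('V')(-5)), Add(4, 4))), 40) = Mul(Add(19, Mul(Pow(Add(3, Add(-18, Pow(-5, 2), Mul(3, -5))), Rational(1, 2)), Add(4, 4))), 40) = Mul(Add(19, Mul(Pow(Add(3, Add(-18, 25, -15)), Rational(1, 2)), 8)), 40) = Mul(Add(19, Mul(Pow(Add(3, -8), Rational(1, 2)), 8)), 40) = Mul(Add(19, Mul(Pow(-5, Rational(1, 2)), 8)), 40) = Mul(Add(19, Mul(Mul(I, Pow(5, Rational(1, 2))), 8)), 40) = Mul(Add(19, Mul(8, I, Pow(5, Rational(1, 2)))), 40) = Add(760, Mul(320, I, Pow(5, Rational(1, 2))))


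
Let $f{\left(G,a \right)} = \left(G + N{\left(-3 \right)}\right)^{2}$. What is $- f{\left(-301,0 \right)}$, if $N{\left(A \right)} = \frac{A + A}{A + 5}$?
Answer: $-92416$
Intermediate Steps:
$N{\left(A \right)} = \frac{2 A}{5 + A}$
$f{\left(G,a \right)} = \left(-3 + G\right)^{2}$ ($f{\left(G,a \right)} = \left(G + 2 \left(-3\right) \frac{1}{5 - 3}\right)^{2} = \left(G + 2 \left(-3\right) \frac{1}{2}\right)^{2} = \left(G - 3\right)^{2} = \left(-3 + G\right)^{2}$)
$- f{\left(-301,0 \right)} = - \left(-3 - 301\right)^{2} = - \left(-304\right)^{2} = \left(-1\right) 92416 = -92416$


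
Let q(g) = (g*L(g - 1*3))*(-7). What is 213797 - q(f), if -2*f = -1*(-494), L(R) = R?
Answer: 646047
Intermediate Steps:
f = -247 (f = -(-1)*(-494)/2 = -½*494 = -247)
q(g) = -7*g*(-3 + g) (q(g) = (g*(g - 1*3))*(-7) = (g*(g - 3))*(-7) = (g*(-3 + g))*(-7) = -7*g*(-3 + g))
213797 - q(f) = 213797 - 7*(-247)*(3 - 1*(-247)) = 213797 - 7*(-247)*(3 + 247) = 213797 - 7*(-247)*250 = 213797 - 1*(-432250) = 213797 + 432250 = 646047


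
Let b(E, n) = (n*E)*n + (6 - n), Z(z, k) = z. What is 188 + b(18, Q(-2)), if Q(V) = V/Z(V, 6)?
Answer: 211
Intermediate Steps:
Q(V) = 1 (Q(V) = V/V = 1)
b(E, n) = 6 - n + E*n² (b(E, n) = (E*n)*n + (6 - n) = E*n² + (6 - n) = 6 - n + E*n²)
188 + b(18, Q(-2)) = 188 + (6 - 1*1 + 18*1²) = 188 + (6 - 1 + 18*1) = 188 + (6 - 1 + 18) = 188 + 23 = 211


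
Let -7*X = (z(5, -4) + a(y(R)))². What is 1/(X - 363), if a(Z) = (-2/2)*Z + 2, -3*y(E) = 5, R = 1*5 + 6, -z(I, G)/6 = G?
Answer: -63/29758 ≈ -0.0021171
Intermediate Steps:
z(I, G) = -6*G
R = 11 (R = 5 + 6 = 11)
y(E) = -5/3 (y(E) = -⅓*5 = -5/3)
a(Z) = 2 - Z (a(Z) = (-2*½)*Z + 2 = -Z + 2 = 2 - Z)
X = -6889/63 (X = -(-6*(-4) + (2 - 1*(-5/3)))²/7 = -(24 + (2 + 5/3))²/7 = -(24 + 11/3)²/7 = -(83/3)²/7 = -⅐*6889/9 = -6889/63 ≈ -109.35)
1/(X - 363) = 1/(-6889/63 - 363) = 1/(-29758/63) = -63/29758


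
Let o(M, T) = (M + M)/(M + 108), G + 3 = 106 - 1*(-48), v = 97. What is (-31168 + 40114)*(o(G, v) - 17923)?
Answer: -5932162890/37 ≈ -1.6033e+8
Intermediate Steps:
G = 151 (G = -3 + (106 - 1*(-48)) = -3 + (106 + 48) = -3 + 154 = 151)
o(M, T) = 2*M/(108 + M) (o(M, T) = (2*M)/(108 + M) = 2*M/(108 + M))
(-31168 + 40114)*(o(G, v) - 17923) = (-31168 + 40114)*(2*151/(108 + 151) - 17923) = 8946*(2*151/259 - 17923) = 8946*(2*151*(1/259) - 17923) = 8946*(302/259 - 17923) = 8946*(-4641755/259) = -5932162890/37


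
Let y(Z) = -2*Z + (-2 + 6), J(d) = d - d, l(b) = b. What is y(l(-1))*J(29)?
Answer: 0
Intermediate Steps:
J(d) = 0
y(Z) = 4 - 2*Z (y(Z) = -2*Z + 4 = 4 - 2*Z)
y(l(-1))*J(29) = (4 - 2*(-1))*0 = (4 + 2)*0 = 6*0 = 0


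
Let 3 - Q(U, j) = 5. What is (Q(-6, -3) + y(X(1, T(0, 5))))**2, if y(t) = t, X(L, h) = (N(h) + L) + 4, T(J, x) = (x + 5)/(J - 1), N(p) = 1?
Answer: 16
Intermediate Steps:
T(J, x) = (5 + x)/(-1 + J)
Q(U, j) = -2 (Q(U, j) = 3 - 1*5 = 3 - 5 = -2)
X(L, h) = 5 + L (X(L, h) = (1 + L) + 4 = 5 + L)
(Q(-6, -3) + y(X(1, T(0, 5))))**2 = (-2 + (5 + 1))**2 = (-2 + 6)**2 = 4**2 = 16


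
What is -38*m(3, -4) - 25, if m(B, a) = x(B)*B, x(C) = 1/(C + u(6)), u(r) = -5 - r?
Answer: -43/4 ≈ -10.750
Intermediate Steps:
x(C) = 1/(-11 + C) (x(C) = 1/(C + (-5 - 1*6)) = 1/(C + (-5 - 6)) = 1/(C - 11) = 1/(-11 + C))
m(B, a) = B/(-11 + B)
-38*m(3, -4) - 25 = -114/(-11 + 3) - 25 = -114/(-8) - 25 = -114*(-1)/8 - 25 = -38*(-3/8) - 25 = 57/4 - 25 = -43/4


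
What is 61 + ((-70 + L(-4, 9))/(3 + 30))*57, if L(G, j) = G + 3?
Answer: -678/11 ≈ -61.636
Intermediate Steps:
L(G, j) = 3 + G
61 + ((-70 + L(-4, 9))/(3 + 30))*57 = 61 + ((-70 + (3 - 4))/(3 + 30))*57 = 61 + ((-70 - 1)/33)*57 = 61 - 71*1/33*57 = 61 - 71/33*57 = 61 - 1349/11 = -678/11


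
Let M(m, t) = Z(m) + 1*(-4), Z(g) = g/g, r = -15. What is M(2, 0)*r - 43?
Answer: 2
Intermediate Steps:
Z(g) = 1
M(m, t) = -3 (M(m, t) = 1 + 1*(-4) = 1 - 4 = -3)
M(2, 0)*r - 43 = -3*(-15) - 43 = 45 - 43 = 2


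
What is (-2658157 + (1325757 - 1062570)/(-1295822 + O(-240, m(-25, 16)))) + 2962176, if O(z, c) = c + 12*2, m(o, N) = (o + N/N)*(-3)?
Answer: 393925059607/1295726 ≈ 3.0402e+5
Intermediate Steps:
m(o, N) = -3 - 3*o (m(o, N) = (o + 1)*(-3) = (1 + o)*(-3) = -3 - 3*o)
O(z, c) = 24 + c (O(z, c) = c + 24 = 24 + c)
(-2658157 + (1325757 - 1062570)/(-1295822 + O(-240, m(-25, 16)))) + 2962176 = (-2658157 + (1325757 - 1062570)/(-1295822 + (24 + (-3 - 3*(-25))))) + 2962176 = (-2658157 + 263187/(-1295822 + (24 + (-3 + 75)))) + 2962176 = (-2658157 + 263187/(-1295822 + (24 + 72))) + 2962176 = (-2658157 + 263187/(-1295822 + 96)) + 2962176 = (-2658157 + 263187/(-1295726)) + 2962176 = (-2658157 + 263187*(-1/1295726)) + 2962176 = (-2658157 - 263187/1295726) + 2962176 = -3444243400169/1295726 + 2962176 = 393925059607/1295726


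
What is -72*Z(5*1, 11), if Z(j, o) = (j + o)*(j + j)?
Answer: -11520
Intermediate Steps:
Z(j, o) = 2*j*(j + o) (Z(j, o) = (j + o)*(2*j) = 2*j*(j + o))
-72*Z(5*1, 11) = -144*5*1*(5*1 + 11) = -144*5*(5 + 11) = -144*5*16 = -72*160 = -11520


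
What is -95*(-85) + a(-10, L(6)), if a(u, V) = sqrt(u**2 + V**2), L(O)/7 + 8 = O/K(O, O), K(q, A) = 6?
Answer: 8075 + sqrt(2501) ≈ 8125.0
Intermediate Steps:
L(O) = -56 + 7*O/6 (L(O) = -56 + 7*(O/6) = -56 + 7*O/6)
a(u, V) = sqrt(V**2 + u**2)
-95*(-85) + a(-10, L(6)) = -95*(-85) + sqrt((-56 + (7/6)*6)**2 + (-10)**2) = 8075 + sqrt((-56 + 7)**2 + 100) = 8075 + sqrt((-49)**2 + 100) = 8075 + sqrt(2401 + 100) = 8075 + sqrt(2501)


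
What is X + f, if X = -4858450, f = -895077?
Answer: -5753527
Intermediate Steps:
X + f = -4858450 - 895077 = -5753527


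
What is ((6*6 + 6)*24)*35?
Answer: 35280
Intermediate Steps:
((6*6 + 6)*24)*35 = ((36 + 6)*24)*35 = (42*24)*35 = 1008*35 = 35280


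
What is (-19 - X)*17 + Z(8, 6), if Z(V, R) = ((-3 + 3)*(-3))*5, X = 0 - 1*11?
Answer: -136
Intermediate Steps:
X = -11 (X = 0 - 11 = -11)
Z(V, R) = 0 (Z(V, R) = (0*(-3))*5 = 0*5 = 0)
(-19 - X)*17 + Z(8, 6) = (-19 - 1*(-11))*17 + 0 = (-19 + 11)*17 + 0 = -8*17 + 0 = -136 + 0 = -136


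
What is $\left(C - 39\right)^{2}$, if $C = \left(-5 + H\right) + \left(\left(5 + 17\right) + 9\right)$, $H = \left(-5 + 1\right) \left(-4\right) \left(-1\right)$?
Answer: $841$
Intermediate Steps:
$H = -16$ ($H = \left(-4\right) \left(-4\right) \left(-1\right) = 16 \left(-1\right) = -16$)
$C = 10$ ($C = \left(-5 - 16\right) + \left(\left(5 + 17\right) + 9\right) = -21 + \left(22 + 9\right) = -21 + 31 = 10$)
$\left(C - 39\right)^{2} = \left(10 - 39\right)^{2} = \left(-29\right)^{2} = 841$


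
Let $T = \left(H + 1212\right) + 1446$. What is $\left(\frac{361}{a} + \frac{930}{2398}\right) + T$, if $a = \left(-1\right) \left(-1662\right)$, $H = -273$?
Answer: $\frac{4753885799}{1992738} \approx 2385.6$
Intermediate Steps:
$a = 1662$
$T = 2385$ ($T = \left(-273 + 1212\right) + 1446 = 939 + 1446 = 2385$)
$\left(\frac{361}{a} + \frac{930}{2398}\right) + T = \left(\frac{361}{1662} + \frac{930}{2398}\right) + 2385 = \left(361 \cdot \frac{1}{1662} + 930 \cdot \frac{1}{2398}\right) + 2385 = \left(\frac{361}{1662} + \frac{465}{1199}\right) + 2385 = \frac{1205669}{1992738} + 2385 = \frac{4753885799}{1992738}$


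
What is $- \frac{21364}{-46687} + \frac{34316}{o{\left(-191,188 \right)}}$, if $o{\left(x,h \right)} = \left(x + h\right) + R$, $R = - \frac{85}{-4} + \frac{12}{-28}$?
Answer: $\frac{44869771212}{23296813} \approx 1926.0$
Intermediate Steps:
$R = \frac{583}{28}$ ($R = \left(-85\right) \left(- \frac{1}{4}\right) + 12 \left(- \frac{1}{28}\right) = \frac{85}{4} - \frac{3}{7} = \frac{583}{28} \approx 20.821$)
$o{\left(x,h \right)} = \frac{583}{28} + h + x$ ($o{\left(x,h \right)} = \left(x + h\right) + \frac{583}{28} = \left(h + x\right) + \frac{583}{28} = \frac{583}{28} + h + x$)
$- \frac{21364}{-46687} + \frac{34316}{o{\left(-191,188 \right)}} = - \frac{21364}{-46687} + \frac{34316}{\frac{583}{28} + 188 - 191} = \left(-21364\right) \left(- \frac{1}{46687}\right) + \frac{34316}{\frac{499}{28}} = \frac{21364}{46687} + 34316 \cdot \frac{28}{499} = \frac{21364}{46687} + \frac{960848}{499} = \frac{44869771212}{23296813}$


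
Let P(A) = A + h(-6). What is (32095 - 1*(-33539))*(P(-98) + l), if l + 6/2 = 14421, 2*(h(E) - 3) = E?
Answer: 939878880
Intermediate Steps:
h(E) = 3 + E/2
P(A) = A (P(A) = A + (3 + (½)*(-6)) = A + (3 - 3) = A + 0 = A)
l = 14418 (l = -3 + 14421 = 14418)
(32095 - 1*(-33539))*(P(-98) + l) = (32095 - 1*(-33539))*(-98 + 14418) = (32095 + 33539)*14320 = 65634*14320 = 939878880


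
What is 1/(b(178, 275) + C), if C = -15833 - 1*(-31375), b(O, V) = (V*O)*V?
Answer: 1/13476792 ≈ 7.4202e-8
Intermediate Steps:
b(O, V) = O*V² (b(O, V) = (O*V)*V = O*V²)
C = 15542 (C = -15833 + 31375 = 15542)
1/(b(178, 275) + C) = 1/(178*275² + 15542) = 1/(178*75625 + 15542) = 1/(13461250 + 15542) = 1/13476792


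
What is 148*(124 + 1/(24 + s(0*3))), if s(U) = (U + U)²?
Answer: 110149/6 ≈ 18358.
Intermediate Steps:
s(U) = 4*U² (s(U) = (2*U)² = 4*U²)
148*(124 + 1/(24 + s(0*3))) = 148*(124 + 1/(24 + 4*(0*3)²)) = 148*(124 + 1/(24 + 4*0²)) = 148*(124 + 1/(24 + 4*0)) = 148*(124 + 1/(24 + 0)) = 148*(124 + 1/24) = 148*(2977/24) = 110149/6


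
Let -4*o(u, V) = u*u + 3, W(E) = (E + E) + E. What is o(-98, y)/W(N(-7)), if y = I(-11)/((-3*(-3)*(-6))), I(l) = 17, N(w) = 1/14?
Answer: -67249/6 ≈ -11208.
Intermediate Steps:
N(w) = 1/14
W(E) = 3*E (W(E) = 2*E + E = 3*E)
y = -17/54 (y = 17/((-3*(-3)*(-6))) = 17/((9*(-6))) = 17/(-54) = 17*(-1/54) = -17/54 ≈ -0.31481)
o(u, V) = -¾ - u²/4 (o(u, V) = -(u*u + 3)/4 = -(u² + 3)/4 = -(3 + u²)/4 = -¾ - u²/4)
o(-98, y)/W(N(-7)) = (-¾ - ¼*(-98)²)/((3*(1/14))) = (-¾ - ¼*9604)/(3/14) = (-¾ - 2401)*(14/3) = -9607/4*14/3 = -67249/6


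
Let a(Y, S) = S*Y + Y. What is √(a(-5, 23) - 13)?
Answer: I*√133 ≈ 11.533*I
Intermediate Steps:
a(Y, S) = Y + S*Y
√(a(-5, 23) - 13) = √(-5*(1 + 23) - 13) = √(-5*24 - 13) = √(-120 - 13) = √(-133) = I*√133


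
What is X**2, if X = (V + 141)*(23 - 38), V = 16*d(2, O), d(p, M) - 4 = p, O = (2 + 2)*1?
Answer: 12638025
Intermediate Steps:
O = 4 (O = 4*1 = 4)
d(p, M) = 4 + p
V = 96 (V = 16*(4 + 2) = 16*6 = 96)
X = -3555 (X = (96 + 141)*(23 - 38) = 237*(-15) = -3555)
X**2 = (-3555)**2 = 12638025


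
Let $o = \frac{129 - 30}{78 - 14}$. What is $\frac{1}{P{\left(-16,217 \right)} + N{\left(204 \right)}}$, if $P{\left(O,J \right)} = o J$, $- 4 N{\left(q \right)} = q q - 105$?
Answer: $- \frac{64}{642693} \approx -9.9581 \cdot 10^{-5}$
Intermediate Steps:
$N{\left(q \right)} = \frac{105}{4} - \frac{q^{2}}{4}$ ($N{\left(q \right)} = - \frac{q q - 105}{4} = - \frac{q^{2} - 105}{4} = - \frac{-105 + q^{2}}{4} = \frac{105}{4} - \frac{q^{2}}{4}$)
$o = \frac{99}{64} \approx 1.5469$
$P{\left(O,J \right)} = \frac{99 J}{64}$
$\frac{1}{P{\left(-16,217 \right)} + N{\left(204 \right)}} = \frac{1}{\frac{99}{64} \cdot 217 + \left(\frac{105}{4} - \frac{204^{2}}{4}\right)} = \frac{1}{\frac{21483}{64} + \left(\frac{105}{4} - 10404\right)} = \frac{1}{\frac{21483}{64} - \frac{41511}{4}} = \frac{1}{- \frac{642693}{64}} = - \frac{64}{642693}$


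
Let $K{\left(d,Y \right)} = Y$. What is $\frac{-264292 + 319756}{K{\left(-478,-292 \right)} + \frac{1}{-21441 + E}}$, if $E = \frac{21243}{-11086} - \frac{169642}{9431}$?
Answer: $- \frac{20741519338675444}{109197400356493} \approx -189.95$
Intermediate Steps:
$E = - \frac{2080993945}{104552066}$ ($E = 21243 \left(- \frac{1}{11086}\right) - \frac{169642}{9431} = - \frac{21243}{11086} - \frac{169642}{9431} = - \frac{2080993945}{104552066} \approx -19.904$)
$\frac{-264292 + 319756}{K{\left(-478,-292 \right)} + \frac{1}{-21441 + E}} = \frac{-264292 + 319756}{-292 + \frac{1}{-21441 - \frac{2080993945}{104552066}}} = \frac{55464}{-292 + \frac{1}{- \frac{2243781841051}{104552066}}} = \frac{55464}{-292 - \frac{104552066}{2243781841051}} = \frac{55464}{- \frac{655184402138958}{2243781841051}} = 55464 \left(- \frac{2243781841051}{655184402138958}\right) = - \frac{20741519338675444}{109197400356493}$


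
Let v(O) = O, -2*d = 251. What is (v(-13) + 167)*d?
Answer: -19327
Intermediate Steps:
d = -251/2 (d = -½*251 = -251/2 ≈ -125.50)
(v(-13) + 167)*d = (-13 + 167)*(-251/2) = 154*(-251/2) = -19327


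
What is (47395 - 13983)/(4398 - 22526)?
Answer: -8353/4532 ≈ -1.8431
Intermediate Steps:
(47395 - 13983)/(4398 - 22526) = 33412/(-18128) = 33412*(-1/18128) = -8353/4532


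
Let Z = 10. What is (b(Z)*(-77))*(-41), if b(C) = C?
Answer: 31570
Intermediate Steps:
(b(Z)*(-77))*(-41) = (10*(-77))*(-41) = -770*(-41) = 31570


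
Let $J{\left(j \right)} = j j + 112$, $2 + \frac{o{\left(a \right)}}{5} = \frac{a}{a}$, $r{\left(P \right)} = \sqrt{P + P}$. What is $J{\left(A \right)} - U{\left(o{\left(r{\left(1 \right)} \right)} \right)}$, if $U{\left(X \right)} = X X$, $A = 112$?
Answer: $12631$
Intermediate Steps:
$r{\left(P \right)} = \sqrt{2} \sqrt{P}$ ($r{\left(P \right)} = \sqrt{2 P} = \sqrt{2} \sqrt{P}$)
$o{\left(a \right)} = -5$ ($o{\left(a \right)} = -10 + 5 \frac{a}{a} = -10 + 5 \cdot 1 = -10 + 5 = -5$)
$U{\left(X \right)} = X^{2}$
$J{\left(j \right)} = 112 + j^{2}$ ($J{\left(j \right)} = j^{2} + 112 = 112 + j^{2}$)
$J{\left(A \right)} - U{\left(o{\left(r{\left(1 \right)} \right)} \right)} = \left(112 + 112^{2}\right) - \left(-5\right)^{2} = \left(112 + 12544\right) - 25 = 12656 - 25 = 12631$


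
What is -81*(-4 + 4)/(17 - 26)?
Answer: 0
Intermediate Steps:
-81*(-4 + 4)/(17 - 26) = -0/(-9) = -0*(-1)/9 = -81*0 = 0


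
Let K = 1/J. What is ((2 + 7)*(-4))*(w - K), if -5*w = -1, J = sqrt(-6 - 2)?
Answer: -36/5 - 9*I*sqrt(2) ≈ -7.2 - 12.728*I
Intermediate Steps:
J = 2*I*sqrt(2) (J = sqrt(-8) = 2*I*sqrt(2) ≈ 2.8284*I)
w = 1/5 (w = -1/5*(-1) = 1/5 ≈ 0.20000)
K = -I*sqrt(2)/4 (K = 1/(2*I*sqrt(2)) = -I*sqrt(2)/4 ≈ -0.35355*I)
((2 + 7)*(-4))*(w - K) = ((2 + 7)*(-4))*(1/5 - (-1)*I*sqrt(2)/4) = (9*(-4))*(1/5 + I*sqrt(2)/4) = -36*(1/5 + I*sqrt(2)/4) = -36/5 - 9*I*sqrt(2)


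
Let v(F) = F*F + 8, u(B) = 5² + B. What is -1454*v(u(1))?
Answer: -994536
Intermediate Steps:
u(B) = 25 + B
v(F) = 8 + F² (v(F) = F² + 8 = 8 + F²)
-1454*v(u(1)) = -1454*(8 + (25 + 1)²) = -1454*(8 + 26²) = -1454*(8 + 676) = -1454*684 = -994536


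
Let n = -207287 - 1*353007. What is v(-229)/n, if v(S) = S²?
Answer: -52441/560294 ≈ -0.093596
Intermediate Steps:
n = -560294 (n = -207287 - 353007 = -560294)
v(-229)/n = (-229)²/(-560294) = 52441*(-1/560294) = -52441/560294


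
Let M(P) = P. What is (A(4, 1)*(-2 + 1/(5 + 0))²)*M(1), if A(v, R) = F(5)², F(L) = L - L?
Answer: 0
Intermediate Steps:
F(L) = 0
A(v, R) = 0 (A(v, R) = 0² = 0)
(A(4, 1)*(-2 + 1/(5 + 0))²)*M(1) = (0*(-2 + 1/(5 + 0))²)*1 = (0*(-2 + 1/5)²)*1 = (0*(-2 + ⅕)²)*1 = (0*(-9/5)²)*1 = (0*(81/25))*1 = 0*1 = 0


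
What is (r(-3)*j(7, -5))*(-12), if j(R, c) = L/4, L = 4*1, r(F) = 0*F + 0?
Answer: 0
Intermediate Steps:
r(F) = 0 (r(F) = 0 + 0 = 0)
L = 4
j(R, c) = 1 (j(R, c) = 4/4 = 4*(¼) = 1)
(r(-3)*j(7, -5))*(-12) = (0*1)*(-12) = 0*(-12) = 0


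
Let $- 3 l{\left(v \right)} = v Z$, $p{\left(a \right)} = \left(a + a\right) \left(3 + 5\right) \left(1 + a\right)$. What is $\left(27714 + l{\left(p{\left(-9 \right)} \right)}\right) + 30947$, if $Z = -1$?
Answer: $59045$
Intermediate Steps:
$p{\left(a \right)} = 16 a \left(1 + a\right)$ ($p{\left(a \right)} = 2 a 8 \left(1 + a\right) = 16 a \left(1 + a\right)$)
$l{\left(v \right)} = \frac{v}{3}$ ($l{\left(v \right)} = - \frac{v \left(-1\right)}{3} = - \frac{\left(-1\right) v}{3} = \frac{v}{3}$)
$\left(27714 + l{\left(p{\left(-9 \right)} \right)}\right) + 30947 = \left(27714 + \frac{16 \left(-9\right) \left(1 - 9\right)}{3}\right) + 30947 = \left(27714 + \frac{16 \left(-9\right) \left(-8\right)}{3}\right) + 30947 = \left(27714 + \frac{1}{3} \cdot 1152\right) + 30947 = \left(27714 + 384\right) + 30947 = 28098 + 30947 = 59045$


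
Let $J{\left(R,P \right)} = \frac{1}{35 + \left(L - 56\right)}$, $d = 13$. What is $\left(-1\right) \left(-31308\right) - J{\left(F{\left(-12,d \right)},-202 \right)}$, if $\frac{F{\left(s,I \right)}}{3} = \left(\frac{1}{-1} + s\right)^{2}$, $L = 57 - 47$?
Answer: $\frac{344389}{11} \approx 31308.0$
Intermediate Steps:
$L = 10$ ($L = 57 - 47 = 10$)
$F{\left(s,I \right)} = 3 \left(-1 + s\right)^{2}$ ($F{\left(s,I \right)} = 3 \left(\frac{1}{-1} + s\right)^{2} = 3 \left(-1 + s\right)^{2}$)
$J{\left(R,P \right)} = - \frac{1}{11}$ ($J{\left(R,P \right)} = \frac{1}{35 + \left(10 - 56\right)} = \frac{1}{35 - 46} = \frac{1}{-11} = - \frac{1}{11}$)
$\left(-1\right) \left(-31308\right) - J{\left(F{\left(-12,d \right)},-202 \right)} = \left(-1\right) \left(-31308\right) - - \frac{1}{11} = 31308 + \frac{1}{11} = \frac{344389}{11}$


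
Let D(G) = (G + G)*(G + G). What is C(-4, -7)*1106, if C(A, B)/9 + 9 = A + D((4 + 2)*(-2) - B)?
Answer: 865998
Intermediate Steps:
D(G) = 4*G**2 (D(G) = (2*G)*(2*G) = 4*G**2)
C(A, B) = -81 + 9*A + 36*(-12 - B)**2 (C(A, B) = -81 + 9*(A + 4*((4 + 2)*(-2) - B)**2) = -81 + 9*(A + 4*(6*(-2) - B)**2) = -81 + 9*(A + 4*(-12 - B)**2) = -81 + (9*A + 36*(-12 - B)**2) = -81 + 9*A + 36*(-12 - B)**2)
C(-4, -7)*1106 = (-81 + 9*(-4) + 36*(12 - 7)**2)*1106 = (-81 - 36 + 36*5**2)*1106 = (-81 - 36 + 36*25)*1106 = (-81 - 36 + 900)*1106 = 783*1106 = 865998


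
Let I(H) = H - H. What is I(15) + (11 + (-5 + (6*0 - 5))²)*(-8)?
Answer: -888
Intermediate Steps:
I(H) = 0
I(15) + (11 + (-5 + (6*0 - 5))²)*(-8) = 0 + (11 + (-5 + (6*0 - 5))²)*(-8) = 0 + (11 + (-5 + (0 - 5))²)*(-8) = 0 + (11 + (-5 - 5)²)*(-8) = 0 + (11 + (-10)²)*(-8) = 0 + (11 + 100)*(-8) = 0 + 111*(-8) = 0 - 888 = -888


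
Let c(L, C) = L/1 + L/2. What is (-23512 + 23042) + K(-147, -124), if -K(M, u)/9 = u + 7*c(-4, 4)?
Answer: 1024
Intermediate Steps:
c(L, C) = 3*L/2 (c(L, C) = L*1 + L*(½) = L + L/2 = 3*L/2)
K(M, u) = 378 - 9*u (K(M, u) = -9*(u + 7*((3/2)*(-4))) = -9*(u + 7*(-6)) = -9*(u - 42) = -9*(-42 + u) = 378 - 9*u)
(-23512 + 23042) + K(-147, -124) = (-23512 + 23042) + (378 - 9*(-124)) = -470 + (378 + 1116) = -470 + 1494 = 1024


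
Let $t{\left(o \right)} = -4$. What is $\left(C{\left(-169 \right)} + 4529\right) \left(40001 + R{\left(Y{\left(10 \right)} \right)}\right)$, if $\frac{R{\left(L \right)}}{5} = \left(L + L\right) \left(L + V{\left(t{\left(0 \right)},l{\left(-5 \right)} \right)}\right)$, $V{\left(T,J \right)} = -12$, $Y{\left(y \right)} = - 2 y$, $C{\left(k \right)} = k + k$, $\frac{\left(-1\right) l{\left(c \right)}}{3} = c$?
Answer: $194466591$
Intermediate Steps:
$l{\left(c \right)} = - 3 c$
$C{\left(k \right)} = 2 k$
$R{\left(L \right)} = 10 L \left(-12 + L\right)$ ($R{\left(L \right)} = 5 \left(L + L\right) \left(L - 12\right) = 5 \cdot 2 L \left(-12 + L\right) = 10 L \left(-12 + L\right)$)
$\left(C{\left(-169 \right)} + 4529\right) \left(40001 + R{\left(Y{\left(10 \right)} \right)}\right) = \left(2 \left(-169\right) + 4529\right) \left(40001 + 10 \left(\left(-2\right) 10\right) \left(-12 - 20\right)\right) = \left(-338 + 4529\right) \left(40001 + 10 \left(-20\right) \left(-12 - 20\right)\right) = 4191 \left(40001 + 10 \left(-20\right) \left(-32\right)\right) = 4191 \left(40001 + 6400\right) = 4191 \cdot 46401 = 194466591$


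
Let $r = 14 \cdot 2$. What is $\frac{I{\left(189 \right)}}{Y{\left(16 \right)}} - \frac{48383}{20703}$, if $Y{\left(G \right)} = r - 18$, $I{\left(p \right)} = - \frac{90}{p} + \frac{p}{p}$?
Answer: $- \frac{1103633}{483070} \approx -2.2846$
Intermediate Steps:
$r = 28$
$I{\left(p \right)} = 1 - \frac{90}{p}$ ($I{\left(p \right)} = - \frac{90}{p} + 1 = 1 - \frac{90}{p}$)
$Y{\left(G \right)} = 10$ ($Y{\left(G \right)} = 28 - 18 = 10$)
$\frac{I{\left(189 \right)}}{Y{\left(16 \right)}} - \frac{48383}{20703} = \frac{\frac{1}{189} \left(-90 + 189\right)}{10} - \frac{48383}{20703} = \frac{1}{189} \cdot 99 \cdot \frac{1}{10} - \frac{48383}{20703} = \frac{11}{21} \cdot \frac{1}{10} - \frac{48383}{20703} = \frac{11}{210} - \frac{48383}{20703} = - \frac{1103633}{483070}$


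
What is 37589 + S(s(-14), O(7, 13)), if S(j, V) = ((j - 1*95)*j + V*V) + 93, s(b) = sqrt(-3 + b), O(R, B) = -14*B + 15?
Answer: 65554 - 95*I*sqrt(17) ≈ 65554.0 - 391.69*I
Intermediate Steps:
O(R, B) = 15 - 14*B
S(j, V) = 93 + V**2 + j*(-95 + j) (S(j, V) = ((j - 95)*j + V**2) + 93 = ((-95 + j)*j + V**2) + 93 = (j*(-95 + j) + V**2) + 93 = (V**2 + j*(-95 + j)) + 93 = 93 + V**2 + j*(-95 + j))
37589 + S(s(-14), O(7, 13)) = 37589 + (93 + (15 - 14*13)**2 + (sqrt(-3 - 14))**2 - 95*sqrt(-3 - 14)) = 37589 + (93 + (15 - 182)**2 + (sqrt(-17))**2 - 95*I*sqrt(17)) = 37589 + (93 + (-167)**2 + (I*sqrt(17))**2 - 95*I*sqrt(17)) = 37589 + (93 + 27889 - 17 - 95*I*sqrt(17)) = 37589 + (27965 - 95*I*sqrt(17)) = 65554 - 95*I*sqrt(17)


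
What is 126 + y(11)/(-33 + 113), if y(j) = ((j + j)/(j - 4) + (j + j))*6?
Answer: 4476/35 ≈ 127.89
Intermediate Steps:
y(j) = 12*j + 12*j/(-4 + j) (y(j) = ((2*j)/(-4 + j) + 2*j)*6 = (2*j/(-4 + j) + 2*j)*6 = (2*j + 2*j/(-4 + j))*6 = 12*j + 12*j/(-4 + j))
126 + y(11)/(-33 + 113) = 126 + (12*11*(-3 + 11)/(-4 + 11))/(-33 + 113) = 126 + (12*11*8/7)/80 = 126 + (12*11*(⅐)*8)/80 = 126 + (1/80)*(1056/7) = 126 + 66/35 = 4476/35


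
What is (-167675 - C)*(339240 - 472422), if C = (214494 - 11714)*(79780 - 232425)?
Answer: -4122407141272350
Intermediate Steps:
C = -30953353100 (C = 202780*(-152645) = -30953353100)
(-167675 - C)*(339240 - 472422) = (-167675 - 1*(-30953353100))*(339240 - 472422) = (-167675 + 30953353100)*(-133182) = 30953185425*(-133182) = -4122407141272350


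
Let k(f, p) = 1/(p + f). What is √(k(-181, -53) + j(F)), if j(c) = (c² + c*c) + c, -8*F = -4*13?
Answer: √553618/78 ≈ 9.5392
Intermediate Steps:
k(f, p) = 1/(f + p)
F = 13/2 (F = -(-1)*13/2 = -⅛*(-52) = 13/2 ≈ 6.5000)
j(c) = c + 2*c² (j(c) = (c² + c²) + c = 2*c² + c = c + 2*c²)
√(k(-181, -53) + j(F)) = √(1/(-181 - 53) + 13*(1 + 2*(13/2))/2) = √(1/(-234) + 13*(1 + 13)/2) = √(-1/234 + (13/2)*14) = √(-1/234 + 91) = √(21293/234) = √553618/78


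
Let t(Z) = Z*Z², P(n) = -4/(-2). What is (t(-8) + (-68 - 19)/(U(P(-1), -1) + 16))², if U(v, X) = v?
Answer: 9616201/36 ≈ 2.6712e+5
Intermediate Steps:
P(n) = 2 (P(n) = -4*(-½) = 2)
t(Z) = Z³
(t(-8) + (-68 - 19)/(U(P(-1), -1) + 16))² = ((-8)³ + (-68 - 19)/(2 + 16))² = (-512 - 87/18)² = (-512 - 87*1/18)² = (-512 - 29/6)² = (-3101/6)² = 9616201/36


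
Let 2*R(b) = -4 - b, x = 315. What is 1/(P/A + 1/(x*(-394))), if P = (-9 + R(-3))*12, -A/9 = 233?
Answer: 28917630/1571827 ≈ 18.397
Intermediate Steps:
A = -2097 (A = -9*233 = -2097)
R(b) = -2 - b/2 (R(b) = (-4 - b)/2 = -2 - b/2)
P = -114 (P = (-9 + (-2 - ½*(-3)))*12 = (-9 + (-2 + 3/2))*12 = (-9 - ½)*12 = -19/2*12 = -114)
1/(P/A + 1/(x*(-394))) = 1/(-114/(-2097) + 1/(315*(-394))) = 1/(-114*(-1/2097) + (1/315)*(-1/394)) = 1/(38/699 - 1/124110) = 1/(1571827/28917630) = 28917630/1571827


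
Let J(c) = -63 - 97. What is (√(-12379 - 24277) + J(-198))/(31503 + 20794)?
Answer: -160/52297 + 4*I*√2291/52297 ≈ -0.0030595 + 0.003661*I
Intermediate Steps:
J(c) = -160
(√(-12379 - 24277) + J(-198))/(31503 + 20794) = (√(-12379 - 24277) - 160)/(31503 + 20794) = (√(-36656) - 160)/52297 = (4*I*√2291 - 160)*(1/52297) = (-160 + 4*I*√2291)*(1/52297) = -160/52297 + 4*I*√2291/52297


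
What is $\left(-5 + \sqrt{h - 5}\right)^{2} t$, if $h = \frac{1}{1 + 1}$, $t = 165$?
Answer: $\frac{6765}{2} - 2475 i \sqrt{2} \approx 3382.5 - 3500.2 i$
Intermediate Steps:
$h = \frac{1}{2} \approx 0.5$
$\left(-5 + \sqrt{h - 5}\right)^{2} t = \left(-5 + \sqrt{\frac{1}{2} - 5}\right)^{2} \cdot 165 = \left(-5 + \sqrt{- \frac{9}{2}}\right)^{2} \cdot 165 = \left(-5 + \frac{3 i \sqrt{2}}{2}\right)^{2} \cdot 165 = 165 \left(-5 + \frac{3 i \sqrt{2}}{2}\right)^{2}$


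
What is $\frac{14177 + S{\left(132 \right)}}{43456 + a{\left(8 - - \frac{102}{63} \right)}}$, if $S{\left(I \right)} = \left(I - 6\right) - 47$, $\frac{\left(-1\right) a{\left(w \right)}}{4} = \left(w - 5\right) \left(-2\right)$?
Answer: $\frac{3402}{10379} \approx 0.32778$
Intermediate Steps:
$a{\left(w \right)} = -40 + 8 w$ ($a{\left(w \right)} = - 4 \left(w - 5\right) \left(-2\right) = - 4 \left(-5 + w\right) \left(-2\right) = - 4 \left(10 - 2 w\right) = -40 + 8 w$)
$S{\left(I \right)} = -53 + I$ ($S{\left(I \right)} = \left(-6 + I\right) - 47 = -53 + I$)
$\frac{14177 + S{\left(132 \right)}}{43456 + a{\left(8 - - \frac{102}{63} \right)}} = \frac{14177 + \left(-53 + 132\right)}{43456 - \left(40 - 8 \left(8 - - \frac{102}{63}\right)\right)} = \frac{14177 + 79}{43456 - \left(40 - 8 \left(8 - \left(-102\right) \frac{1}{63}\right)\right)} = \frac{14256}{43456 - \left(40 - 8 \left(8 - - \frac{34}{21}\right)\right)} = \frac{14256}{43456 - \left(40 - 8 \left(8 + \frac{34}{21}\right)\right)} = \frac{14256}{43456 + \left(-40 + 8 \cdot \frac{202}{21}\right)} = \frac{14256}{43456 + \left(-40 + \frac{1616}{21}\right)} = \frac{14256}{43456 + \frac{776}{21}} = \frac{14256}{\frac{913352}{21}} = 14256 \cdot \frac{21}{913352} = \frac{3402}{10379}$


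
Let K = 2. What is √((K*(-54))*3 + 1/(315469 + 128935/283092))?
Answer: 10*I*√25841328178187058530034/89306879083 ≈ 18.0*I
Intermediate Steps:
√((K*(-54))*3 + 1/(315469 + 128935/283092)) = √((2*(-54))*3 + 1/(315469 + 128935/283092)) = √(-108*3 + 1/(315469 + 128935*(1/283092))) = √(-324 + 1/(315469 + 128935/283092)) = √(-324 + 1/(89306879083/283092)) = √(-324 + 283092/89306879083) = √(-28935428539800/89306879083) = 10*I*√25841328178187058530034/89306879083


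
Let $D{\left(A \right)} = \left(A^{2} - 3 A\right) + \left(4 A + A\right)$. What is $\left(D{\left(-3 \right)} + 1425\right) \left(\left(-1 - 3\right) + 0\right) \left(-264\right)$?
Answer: $1507968$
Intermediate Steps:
$D{\left(A \right)} = A^{2} + 2 A$ ($D{\left(A \right)} = \left(A^{2} - 3 A\right) + 5 A = A^{2} + 2 A$)
$\left(D{\left(-3 \right)} + 1425\right) \left(\left(-1 - 3\right) + 0\right) \left(-264\right) = \left(- 3 \left(2 - 3\right) + 1425\right) \left(\left(-1 - 3\right) + 0\right) \left(-264\right) = \left(\left(-3\right) \left(-1\right) + 1425\right) \left(-4 + 0\right) \left(-264\right) = \left(3 + 1425\right) \left(\left(-4\right) \left(-264\right)\right) = 1428 \cdot 1056 = 1507968$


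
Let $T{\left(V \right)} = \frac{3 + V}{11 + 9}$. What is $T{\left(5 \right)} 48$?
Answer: $\frac{96}{5} \approx 19.2$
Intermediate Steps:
$T{\left(V \right)} = \frac{3}{20} + \frac{V}{20}$ ($T{\left(V \right)} = \frac{3 + V}{20} = \left(3 + V\right) \frac{1}{20} = \frac{3}{20} + \frac{V}{20}$)
$T{\left(5 \right)} 48 = \left(\frac{3}{20} + \frac{1}{20} \cdot 5\right) 48 = \left(\frac{3}{20} + \frac{1}{4}\right) 48 = \frac{2}{5} \cdot 48 = \frac{96}{5}$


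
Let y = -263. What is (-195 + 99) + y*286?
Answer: -75314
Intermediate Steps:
(-195 + 99) + y*286 = (-195 + 99) - 263*286 = -96 - 75218 = -75314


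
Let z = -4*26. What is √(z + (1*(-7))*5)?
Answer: I*√139 ≈ 11.79*I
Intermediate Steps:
z = -104
√(z + (1*(-7))*5) = √(-104 + (1*(-7))*5) = √(-104 - 7*5) = √(-104 - 35) = √(-139) = I*√139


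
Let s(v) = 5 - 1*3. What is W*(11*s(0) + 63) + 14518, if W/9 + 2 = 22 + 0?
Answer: 29818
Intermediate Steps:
W = 180 (W = -18 + 9*(22 + 0) = -18 + 9*22 = -18 + 198 = 180)
s(v) = 2 (s(v) = 5 - 3 = 2)
W*(11*s(0) + 63) + 14518 = 180*(11*2 + 63) + 14518 = 180*(22 + 63) + 14518 = 180*85 + 14518 = 15300 + 14518 = 29818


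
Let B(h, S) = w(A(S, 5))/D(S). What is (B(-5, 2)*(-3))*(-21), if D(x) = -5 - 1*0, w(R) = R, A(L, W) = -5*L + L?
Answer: 504/5 ≈ 100.80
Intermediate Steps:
A(L, W) = -4*L
D(x) = -5 (D(x) = -5 + 0 = -5)
B(h, S) = 4*S/5 (B(h, S) = -4*S/(-5) = -4*S*(-⅕) = 4*S/5)
(B(-5, 2)*(-3))*(-21) = (((⅘)*2)*(-3))*(-21) = ((8/5)*(-3))*(-21) = -24/5*(-21) = 504/5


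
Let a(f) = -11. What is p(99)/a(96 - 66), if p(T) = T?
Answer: -9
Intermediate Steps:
p(99)/a(96 - 66) = 99/(-11) = 99*(-1/11) = -9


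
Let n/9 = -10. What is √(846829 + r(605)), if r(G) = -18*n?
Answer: √848449 ≈ 921.11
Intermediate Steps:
n = -90 (n = 9*(-10) = -90)
r(G) = 1620 (r(G) = -18*(-90) = 1620)
√(846829 + r(605)) = √(846829 + 1620) = √848449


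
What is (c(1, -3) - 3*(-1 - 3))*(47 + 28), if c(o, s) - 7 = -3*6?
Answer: 75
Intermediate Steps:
c(o, s) = -11 (c(o, s) = 7 - 3*6 = 7 - 18 = -11)
(c(1, -3) - 3*(-1 - 3))*(47 + 28) = (-11 - 3*(-1 - 3))*(47 + 28) = (-11 - 3*(-4))*75 = (-11 + 12)*75 = 1*75 = 75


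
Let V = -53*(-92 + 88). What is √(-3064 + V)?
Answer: 2*I*√713 ≈ 53.404*I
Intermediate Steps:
V = 212 (V = -53*(-4) = 212)
√(-3064 + V) = √(-3064 + 212) = √(-2852) = 2*I*√713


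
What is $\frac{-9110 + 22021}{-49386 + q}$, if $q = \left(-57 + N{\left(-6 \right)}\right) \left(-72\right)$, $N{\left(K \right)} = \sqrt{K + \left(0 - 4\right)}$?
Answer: $- \frac{97439317}{341751894} + \frac{25822 i \sqrt{10}}{56958649} \approx -0.28512 + 0.0014336 i$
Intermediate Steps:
$N{\left(K \right)} = \sqrt{-4 + K}$ ($N{\left(K \right)} = \sqrt{K - 4} = \sqrt{-4 + K}$)
$q = 4104 - 72 i \sqrt{10}$ ($q = \left(-57 + \sqrt{-4 - 6}\right) \left(-72\right) = \left(-57 + \sqrt{-10}\right) \left(-72\right) = \left(-57 + i \sqrt{10}\right) \left(-72\right) = 4104 - 72 i \sqrt{10} \approx 4104.0 - 227.68 i$)
$\frac{-9110 + 22021}{-49386 + q} = \frac{-9110 + 22021}{-49386 + \left(4104 - 72 i \sqrt{10}\right)} = \frac{12911}{-45282 - 72 i \sqrt{10}}$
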